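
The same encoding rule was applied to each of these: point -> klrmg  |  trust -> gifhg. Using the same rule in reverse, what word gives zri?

Each pair mirrors across the alphabet (p↔k, o↔l, i↔r): positions sum to 25. Each letter is replaced by its mirror in the alphabet: a↔z, b↔y, c↔x, and so on (the Atbash cipher).
Undoing it on zri: z↔a, r↔i, i↔r.

air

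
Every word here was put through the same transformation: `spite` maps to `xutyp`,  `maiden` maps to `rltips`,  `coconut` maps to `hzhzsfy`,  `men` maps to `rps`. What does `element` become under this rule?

Two shifts are in play — +11 for a/e/i/o/u, +5 for every other letter.
Applying it to element: e(vowel)+11=p, l(cons)+5=q, e(vowel)+11=p, m(cons)+5=r, e(vowel)+11=p, n(cons)+5=s, t(cons)+5=y.

pqprpsy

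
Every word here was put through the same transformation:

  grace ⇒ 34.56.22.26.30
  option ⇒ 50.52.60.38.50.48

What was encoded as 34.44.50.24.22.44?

global

g(#7)→34 and r(#18)→56: differences scale by 2, so n = 2·pos + 20. Each letter becomes 2×(its alphabet position, a=1..z=26) + 20.
Decoding 34.44.50.24.22.44: 34→(34−20)÷2=7=g, 44→(44−20)÷2=12=l, 50→(50−20)÷2=15=o, 24→(24−20)÷2=2=b, 22→(22−20)÷2=1=a, 44→(44−20)÷2=12=l.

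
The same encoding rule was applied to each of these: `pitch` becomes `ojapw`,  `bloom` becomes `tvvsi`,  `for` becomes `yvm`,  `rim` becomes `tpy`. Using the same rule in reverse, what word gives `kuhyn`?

Read the word backwards and shift each letter +7.
Reversing it on kuhyn: shift back: k−7=d, u−7=n, h−7=a, y−7=r, n−7=g → dnarg; then reverse → grand.

grand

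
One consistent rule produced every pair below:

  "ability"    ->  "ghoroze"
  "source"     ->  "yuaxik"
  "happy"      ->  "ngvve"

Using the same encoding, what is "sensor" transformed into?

It's a constant shift of +6 (ROT6).
For sensor: s+6=y, e+6=k, n+6=t, s+6=y, o+6=u, r+6=x.

yktyux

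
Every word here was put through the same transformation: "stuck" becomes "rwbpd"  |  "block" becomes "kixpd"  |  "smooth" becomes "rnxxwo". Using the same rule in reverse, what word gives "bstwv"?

s(18)→r(17) and t(19)→w(22) fit y≡5x+5 (mod 26); the inverse of 5 mod 26 is 21. Treating letters as 0–25, the rule is x ↦ 5x + 5 (mod 26).
Decoding bstwv: b(1)→21·(1−5)≡20=u; s(18)→21·(18−5)≡13=n; t(19)→21·(19−5)≡8=i; w(22)→21·(22−5)≡19=t; v(21)→21·(21−5)≡24=y (all mod 26).

unity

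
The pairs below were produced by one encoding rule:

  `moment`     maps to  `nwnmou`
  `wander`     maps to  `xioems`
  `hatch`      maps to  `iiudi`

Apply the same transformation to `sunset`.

tcotmu

The shift depends on letter class: consonant m→n is +1, but vowel o→w is +8. Vowels shift forward by 8 and consonants shift forward by 1.
Applying it to sunset: s(cons)+1=t, u(vowel)+8=c, n(cons)+1=o, s(cons)+1=t, e(vowel)+8=m, t(cons)+1=u.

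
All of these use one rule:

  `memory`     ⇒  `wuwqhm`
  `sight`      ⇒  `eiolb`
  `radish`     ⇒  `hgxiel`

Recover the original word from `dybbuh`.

Each letter's alphabet position (a=0..z=25) is mapped through 23·x+6 mod 26 — an affine cipher.
Decoding dybbuh: d(3)→17·(3−6)≡1=b; y(24)→17·(24−6)≡20=u; b(1)→17·(1−6)≡19=t; b(1)→17·(1−6)≡19=t; u(20)→17·(20−6)≡4=e; h(7)→17·(7−6)≡17=r (all mod 26).

butter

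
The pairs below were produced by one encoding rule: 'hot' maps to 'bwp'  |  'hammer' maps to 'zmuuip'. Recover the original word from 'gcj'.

buy

The output letters match the input read backwards, each shifted +8: hot reversed is toh. Two steps: reverse the string, then apply a Caesar shift of +8.
Undoing it on gcj: shift back: g−8=y, c−8=u, j−8=b → yub; then reverse → buy.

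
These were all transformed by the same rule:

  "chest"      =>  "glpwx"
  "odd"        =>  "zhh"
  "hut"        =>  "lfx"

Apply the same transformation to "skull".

The shift depends on letter class: consonant c→g is +4, but vowel e→p is +11. Vowels shift forward by 11 and consonants shift forward by 4.
For skull: s(cons)+4=w, k(cons)+4=o, u(vowel)+11=f, l(cons)+4=p, l(cons)+4=p.

wofpp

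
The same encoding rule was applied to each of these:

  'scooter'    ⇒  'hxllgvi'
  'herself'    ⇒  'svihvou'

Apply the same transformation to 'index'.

This is the alphabet-reversal cipher (Atbash): a becomes z, b becomes y, etc.
For index: i↔r, n↔m, d↔w, e↔v, x↔c.

rmwvc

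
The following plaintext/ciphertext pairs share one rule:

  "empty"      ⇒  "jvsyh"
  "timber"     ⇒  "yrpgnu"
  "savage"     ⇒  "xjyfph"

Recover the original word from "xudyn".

Shifts by position in empty: pos 0: e→j (+5), pos 1: m→v (+9), pos 2: p→s (+3), pos 3: t→y (+5), pos 4: y→h (+9) — repeating every 3. A repeating key of period 3 is used — shifts +5, +9, +3 over and over.
Decoding xudyn: x−5=s, u−9=l, d−3=a, y−5=t, n−9=e.

slate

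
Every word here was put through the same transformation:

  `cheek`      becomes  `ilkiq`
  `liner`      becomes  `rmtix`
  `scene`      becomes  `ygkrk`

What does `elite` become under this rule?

Shifts by position in cheek: pos 0: c→i (+6), pos 1: h→l (+4), pos 2: e→k (+6), pos 3: e→i (+4) — repeating every 2. The shifts repeat in a cycle of length 2: positions 0,1,… shift by +6, +4, then the pattern repeats.
Applying it to elite: e+6=k, l+4=p, i+6=o, t+4=x, e+6=k.

kpoxk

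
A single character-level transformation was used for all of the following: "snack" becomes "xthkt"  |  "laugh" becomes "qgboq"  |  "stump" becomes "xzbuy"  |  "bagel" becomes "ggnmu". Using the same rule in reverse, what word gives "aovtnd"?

violet

In snack: s→x is +5, n→t is +6, a→h is +7, c→k is +8 — the shift increases by 1 each position. The shift increases by 1 at each position, starting from +5: 5, 6, 7, ….
Reversing it on aovtnd: a−5=v, o−6=i, v−7=o, t−8=l, n−9=e, d−10=t.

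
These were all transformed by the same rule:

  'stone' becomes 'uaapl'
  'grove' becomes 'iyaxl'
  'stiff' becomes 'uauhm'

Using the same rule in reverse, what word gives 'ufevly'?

system

Shifts by position in stone: pos 0: s→u (+2), pos 1: t→a (+7), pos 2: o→a (+12), pos 3: n→p (+2), pos 4: e→l (+7) — repeating every 3. The shifts repeat in a cycle of length 3: positions 0,1,… shift by +2, +7, +12, then the pattern repeats.
Undoing it on ufevly: u−2=s, f−7=y, e−12=s, v−2=t, l−7=e, y−12=m.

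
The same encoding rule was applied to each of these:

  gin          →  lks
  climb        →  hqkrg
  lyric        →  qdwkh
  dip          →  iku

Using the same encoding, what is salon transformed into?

xcqqs

Two shifts are in play — +2 for a/e/i/o/u, +5 for every other letter.
Applying it to salon: s(cons)+5=x, a(vowel)+2=c, l(cons)+5=q, o(vowel)+2=q, n(cons)+5=s.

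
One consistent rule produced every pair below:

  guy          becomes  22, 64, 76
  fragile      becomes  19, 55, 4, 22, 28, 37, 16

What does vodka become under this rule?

67, 46, 13, 34, 4

g(#7)→22 and u(#21)→64: differences scale by 3, so n = 3·pos + 1. The formula is n = 3×(alphabet index, a=1) + 1.
Applying it to vodka: v=22→67, o=15→46, d=4→13, k=11→34, a=1→4.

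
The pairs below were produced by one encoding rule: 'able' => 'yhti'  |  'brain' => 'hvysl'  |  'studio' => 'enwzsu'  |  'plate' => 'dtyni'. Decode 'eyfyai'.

savage

Treating letters as 0–25, the rule is x ↦ 9x + 24 (mod 26).
Reversing it on eyfyai: e(4)→3·(4−24)≡18=s; y(24)→3·(24−24)≡0=a; f(5)→3·(5−24)≡21=v; y(24)→3·(24−24)≡0=a; a(0)→3·(0−24)≡6=g; i(8)→3·(8−24)≡4=e (all mod 26).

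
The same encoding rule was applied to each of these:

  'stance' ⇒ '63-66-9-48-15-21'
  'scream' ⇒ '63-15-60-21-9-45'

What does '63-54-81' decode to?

spy

s(#19)→63 and t(#20)→66: differences scale by 3, so n = 3·pos + 6. With a=1..z=26, the number is 3·pos + 6.
Decoding 63-54-81: 63→(63−6)÷3=19=s, 54→(54−6)÷3=16=p, 81→(81−6)÷3=25=y.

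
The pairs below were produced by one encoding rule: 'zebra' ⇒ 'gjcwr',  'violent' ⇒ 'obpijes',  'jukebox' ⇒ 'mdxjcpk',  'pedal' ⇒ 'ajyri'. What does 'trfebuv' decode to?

magnify

Treating letters as 0–25, the rule is x ↦ 11x + 17 (mod 26).
Undoing it on trfebuv: t(19)→19·(19−17)≡12=m; r(17)→19·(17−17)≡0=a; f(5)→19·(5−17)≡6=g; e(4)→19·(4−17)≡13=n; b(1)→19·(1−17)≡8=i; u(20)→19·(20−17)≡5=f; v(21)→19·(21−17)≡24=y (all mod 26).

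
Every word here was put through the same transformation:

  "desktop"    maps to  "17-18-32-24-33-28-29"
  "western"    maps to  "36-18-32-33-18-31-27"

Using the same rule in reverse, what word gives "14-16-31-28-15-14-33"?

d is letter #4 and maps to 17: an offset of 13. The number is (letter's place in the alphabet, a=1) + 13.
Undoing it on 14-16-31-28-15-14-33: 14→(14−13)÷1=1=a, 16→(16−13)÷1=3=c, 31→(31−13)÷1=18=r, 28→(28−13)÷1=15=o, 15→(15−13)÷1=2=b, 14→(14−13)÷1=1=a, 33→(33−13)÷1=20=t.

acrobat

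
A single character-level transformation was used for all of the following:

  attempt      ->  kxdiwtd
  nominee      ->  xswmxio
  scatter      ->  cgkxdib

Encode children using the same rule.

mlspnvor

Shifts by position in attempt: pos 0: a→k (+10), pos 1: t→x (+4), pos 2: t→d (+10), pos 3: e→i (+4) — repeating every 2. The shifts repeat in a cycle of length 2: positions 0,1,… shift by +10, +4, then the pattern repeats.
Applying it to children: c+10=m, h+4=l, i+10=s, l+4=p, d+10=n, r+4=v, e+10=o, n+4=r.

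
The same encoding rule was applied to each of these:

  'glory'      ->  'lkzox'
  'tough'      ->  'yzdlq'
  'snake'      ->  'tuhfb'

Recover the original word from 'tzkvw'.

This is an affine cipher: with a=0,…,z=25, each position x becomes (5x+7) mod 26.
Decoding tzkvw: t(19)→21·(19−7)≡18=s; z(25)→21·(25−7)≡14=o; k(10)→21·(10−7)≡11=l; v(21)→21·(21−7)≡8=i; w(22)→21·(22−7)≡3=d (all mod 26).

solid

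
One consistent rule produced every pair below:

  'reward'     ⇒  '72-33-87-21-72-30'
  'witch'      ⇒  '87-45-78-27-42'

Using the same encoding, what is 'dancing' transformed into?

30-21-60-27-45-60-39

r(#18)→72 and e(#5)→33: differences scale by 3, so n = 3·pos + 18. The formula is n = 3×(alphabet index, a=1) + 18.
For dancing: d=4→30, a=1→21, n=14→60, c=3→27, i=9→45, n=14→60, g=7→39.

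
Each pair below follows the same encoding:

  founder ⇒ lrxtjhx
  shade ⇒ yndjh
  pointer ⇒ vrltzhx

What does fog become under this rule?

The shift depends on letter class: consonant f→l is +6, but vowel o→r is +3. The rule splits by letter class: vowels +3, consonants +6.
Applying it to fog: f(cons)+6=l, o(vowel)+3=r, g(cons)+6=m.

lrm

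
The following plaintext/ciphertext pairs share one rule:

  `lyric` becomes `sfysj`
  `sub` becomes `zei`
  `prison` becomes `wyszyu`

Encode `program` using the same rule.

wyynykt

Two shifts are in play — +10 for a/e/i/o/u, +7 for every other letter.
On program: p(cons)+7=w, r(cons)+7=y, o(vowel)+10=y, g(cons)+7=n, r(cons)+7=y, a(vowel)+10=k, m(cons)+7=t.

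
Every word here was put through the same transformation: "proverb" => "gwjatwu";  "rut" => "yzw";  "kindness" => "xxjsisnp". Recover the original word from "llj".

The output letters match the input read backwards, each shifted +5: proverb reversed is brevorp. Read the word backwards and shift each letter +5.
Decoding llj: shift back: l−5=g, l−5=g, j−5=e → gge; then reverse → egg.

egg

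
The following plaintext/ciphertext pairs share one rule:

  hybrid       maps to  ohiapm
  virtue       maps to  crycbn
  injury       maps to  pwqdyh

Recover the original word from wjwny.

paper

Shifts by position in hybrid: pos 0: h→o (+7), pos 1: y→h (+9), pos 2: b→i (+7), pos 3: r→a (+9) — repeating every 2. The shifts repeat in a cycle of length 2: positions 0,1,… shift by +7, +9, then the pattern repeats.
Undoing it on wjwny: w−7=p, j−9=a, w−7=p, n−9=e, y−7=r.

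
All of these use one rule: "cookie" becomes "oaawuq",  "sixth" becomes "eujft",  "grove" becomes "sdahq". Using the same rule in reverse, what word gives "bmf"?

pat

It's a constant shift of +12 (ROT12).
Undoing it on bmf: b−12=p, m−12=a, f−12=t.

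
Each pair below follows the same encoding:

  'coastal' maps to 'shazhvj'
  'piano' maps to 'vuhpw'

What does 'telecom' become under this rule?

The output letters match the input read backwards, each shifted +7: coastal reversed is latsaoc. The word is reversed, then every letter is shifted forward by 7.
On telecom: reverse → mocelet; then shift: m+7=t, o+7=v, c+7=j, e+7=l, l+7=s, e+7=l, t+7=a.

tvjlsla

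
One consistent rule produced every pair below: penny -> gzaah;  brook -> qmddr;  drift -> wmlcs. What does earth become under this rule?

p(15)→g(6) and e(4)→z(25) fit y≡3x+13 (mod 26); the inverse of 3 mod 26 is 9. Treating letters as 0–25, the rule is x ↦ 3x + 13 (mod 26).
For earth: e(4)→3·4+13≡25=z; a(0)→3·0+13≡13=n; r(17)→3·17+13≡12=m; t(19)→3·19+13≡18=s; h(7)→3·7+13≡8=i (all mod 26).

znmsi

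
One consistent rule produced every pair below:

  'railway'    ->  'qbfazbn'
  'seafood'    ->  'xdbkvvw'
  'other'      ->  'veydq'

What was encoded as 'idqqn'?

berry

r(17)→q(16) and a(0)→b(1) fit y≡7x+1 (mod 26); the inverse of 7 mod 26 is 15. This is an affine cipher: with a=0,…,z=25, each position x becomes (7x+1) mod 26.
Decoding idqqn: i(8)→15·(8−1)≡1=b; d(3)→15·(3−1)≡4=e; q(16)→15·(16−1)≡17=r; q(16)→15·(16−1)≡17=r; n(13)→15·(13−1)≡24=y (all mod 26).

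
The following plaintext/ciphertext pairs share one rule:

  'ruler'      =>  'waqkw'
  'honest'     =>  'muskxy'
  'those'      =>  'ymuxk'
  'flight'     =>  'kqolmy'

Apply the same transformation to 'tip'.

you

The shift depends on letter class: consonant r→w is +5, but vowel u→a is +6. Two shifts are in play — +6 for a/e/i/o/u, +5 for every other letter.
For tip: t(cons)+5=y, i(vowel)+6=o, p(cons)+5=u.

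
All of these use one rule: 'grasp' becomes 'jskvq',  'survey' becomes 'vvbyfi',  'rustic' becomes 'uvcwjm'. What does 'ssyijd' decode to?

Shifts by position in grasp: pos 0: g→j (+3), pos 1: r→s (+1), pos 2: a→k (+10), pos 3: s→v (+3), pos 4: p→q (+1) — repeating every 3. A repeating key of period 3 is used — shifts +3, +1, +10 over and over.
Reversing it on ssyijd: s−3=p, s−1=r, y−10=o, i−3=f, j−1=i, d−10=t.

profit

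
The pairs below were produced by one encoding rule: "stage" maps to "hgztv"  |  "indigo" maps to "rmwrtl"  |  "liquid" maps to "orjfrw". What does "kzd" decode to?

paw

Letters are reflected about the middle of the alphabet (position → 25−position): Atbash.
Decoding kzd: k↔p, z↔a, d↔w.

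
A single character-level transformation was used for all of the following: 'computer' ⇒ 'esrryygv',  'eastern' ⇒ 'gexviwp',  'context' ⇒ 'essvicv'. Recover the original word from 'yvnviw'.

writer

Shifts by position in computer: pos 0: c→e (+2), pos 1: o→s (+4), pos 2: m→r (+5), pos 3: p→r (+2), pos 4: u→y (+4), pos 5: t→y (+5) — repeating every 3. A repeating key of period 3 is used — shifts +2, +4, +5 over and over.
Decoding yvnviw: y−2=w, v−4=r, n−5=i, v−2=t, i−4=e, w−5=r.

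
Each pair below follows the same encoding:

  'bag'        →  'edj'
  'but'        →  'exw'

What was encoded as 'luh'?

Compare letters: b→e is +3, a→d is +3, g→j is +3 — a constant shift. This is a Caesar cipher with shift 3.
Reversing it on luh: l−3=i, u−3=r, h−3=e.

ire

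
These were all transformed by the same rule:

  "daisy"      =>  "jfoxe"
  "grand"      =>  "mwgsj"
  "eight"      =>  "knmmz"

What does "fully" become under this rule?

lzrqe

Shifts by position in daisy: pos 0: d→j (+6), pos 1: a→f (+5), pos 2: i→o (+6), pos 3: s→x (+5) — repeating every 2. A repeating key of period 2 is used — shifts +6, +5 over and over.
Applying it to fully: f+6=l, u+5=z, l+6=r, l+5=q, y+6=e.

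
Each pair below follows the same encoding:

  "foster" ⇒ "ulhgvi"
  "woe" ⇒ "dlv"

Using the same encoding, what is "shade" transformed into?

hszwv

Each pair mirrors across the alphabet (f↔u, o↔l, s↔h): positions sum to 25. Each letter is replaced by its mirror in the alphabet: a↔z, b↔y, c↔x, and so on (the Atbash cipher).
For shade: s↔h, h↔s, a↔z, d↔w, e↔v.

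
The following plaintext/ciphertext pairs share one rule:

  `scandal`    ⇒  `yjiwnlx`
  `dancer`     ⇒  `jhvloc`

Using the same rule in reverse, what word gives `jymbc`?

In scandal: s→y is +6, c→j is +7, a→i is +8, n→w is +9 — the shift increases by 1 each position. Each letter shifts forward by (position + 6), i.e. 6, 7, 8, … — the shift grows by one for each successive letter.
Decoding jymbc: j−6=d, y−7=r, m−8=e, b−9=s, c−10=s.

dress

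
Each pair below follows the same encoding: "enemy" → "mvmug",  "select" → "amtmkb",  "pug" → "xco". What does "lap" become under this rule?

tix

Compare letters: e→m is +8, n→v is +8, e→m is +8 — a constant shift. It's a constant shift of +8 (ROT8).
Applying it to lap: l+8=t, a+8=i, p+8=x.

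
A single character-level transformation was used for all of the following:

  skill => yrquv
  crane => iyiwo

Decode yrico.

The shift increases by 1 at each position, starting from +6: 6, 7, 8, ….
Undoing it on yrico: y−6=s, r−7=k, i−8=a, c−9=t, o−10=e.

skate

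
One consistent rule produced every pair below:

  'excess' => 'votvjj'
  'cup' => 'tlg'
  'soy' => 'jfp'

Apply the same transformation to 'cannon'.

Compare letters: e→v is +17, x→o is +17, c→t is +17 — a constant shift. This is a Caesar cipher with shift 17.
For cannon: c+17=t, a+17=r, n+17=e, n+17=e, o+17=f, n+17=e.

treefe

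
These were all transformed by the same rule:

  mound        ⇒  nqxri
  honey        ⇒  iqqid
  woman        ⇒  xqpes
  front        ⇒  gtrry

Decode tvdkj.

Letter i (0-indexed) is shifted by i+1, so successive shifts are 1, 2, 3, ….
Reversing it on tvdkj: t−1=s, v−2=t, d−3=a, k−4=g, j−5=e.

stage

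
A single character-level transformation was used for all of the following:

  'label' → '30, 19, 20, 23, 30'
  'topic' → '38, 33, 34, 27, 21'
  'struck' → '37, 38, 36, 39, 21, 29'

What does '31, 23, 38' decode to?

Each letter is replaced by its alphabet position (a=1..z=26) + 18.
Decoding 31, 23, 38: 31→(31−18)÷1=13=m, 23→(23−18)÷1=5=e, 38→(38−18)÷1=20=t.

met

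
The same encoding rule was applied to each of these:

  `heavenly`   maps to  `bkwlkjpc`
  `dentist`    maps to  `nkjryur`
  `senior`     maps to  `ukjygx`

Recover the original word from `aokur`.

quest

Treating letters as 0–25, the rule is x ↦ 23x + 22 (mod 26).
Decoding aokur: a(0)→17·(0−22)≡16=q; o(14)→17·(14−22)≡20=u; k(10)→17·(10−22)≡4=e; u(20)→17·(20−22)≡18=s; r(17)→17·(17−22)≡19=t (all mod 26).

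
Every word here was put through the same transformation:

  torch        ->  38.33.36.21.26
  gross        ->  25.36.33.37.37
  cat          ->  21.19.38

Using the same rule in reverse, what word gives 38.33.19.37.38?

Each letter is replaced by its alphabet position (a=1..z=26) + 18.
Decoding 38.33.19.37.38: 38→(38−18)÷1=20=t, 33→(33−18)÷1=15=o, 19→(19−18)÷1=1=a, 37→(37−18)÷1=19=s, 38→(38−18)÷1=20=t.

toast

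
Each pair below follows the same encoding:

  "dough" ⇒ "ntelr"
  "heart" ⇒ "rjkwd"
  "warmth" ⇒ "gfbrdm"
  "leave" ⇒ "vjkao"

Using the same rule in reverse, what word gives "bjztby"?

Shifts by position in dough: pos 0: d→n (+10), pos 1: o→t (+5), pos 2: u→e (+10), pos 3: g→l (+5) — repeating every 2. It's a Vigenère-style cipher with numeric key [10,5]: position i shifts by key[i mod 2].
Undoing it on bjztby: b−10=r, j−5=e, z−10=p, t−5=o, b−10=r, y−5=t.

report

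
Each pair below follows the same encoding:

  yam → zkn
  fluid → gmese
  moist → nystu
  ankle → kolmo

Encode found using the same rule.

gyeoe

The shift depends on letter class: consonant y→z is +1, but vowel a→k is +10. The rule splits by letter class: vowels +10, consonants +1.
For found: f(cons)+1=g, o(vowel)+10=y, u(vowel)+10=e, n(cons)+1=o, d(cons)+1=e.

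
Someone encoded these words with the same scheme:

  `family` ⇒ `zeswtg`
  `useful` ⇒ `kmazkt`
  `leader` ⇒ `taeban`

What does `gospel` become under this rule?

Each letter's alphabet position (a=0..z=25) is mapped through 25·x+4 mod 26 — an affine cipher.
Applying it to gospel: g(6)→25·6+4≡24=y; o(14)→25·14+4≡16=q; s(18)→25·18+4≡12=m; p(15)→25·15+4≡15=p; e(4)→25·4+4≡0=a; l(11)→25·11+4≡19=t (all mod 26).

yqmpat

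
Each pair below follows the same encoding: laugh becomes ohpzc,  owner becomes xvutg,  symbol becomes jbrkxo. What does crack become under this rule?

nghnl

l(11)→o(14) and a(0)→h(7) fit y≡3x+7 (mod 26); the inverse of 3 mod 26 is 9. Treating letters as 0–25, the rule is x ↦ 3x + 7 (mod 26).
Applying it to crack: c(2)→3·2+7≡13=n; r(17)→3·17+7≡6=g; a(0)→3·0+7≡7=h; c(2)→3·2+7≡13=n; k(10)→3·10+7≡11=l (all mod 26).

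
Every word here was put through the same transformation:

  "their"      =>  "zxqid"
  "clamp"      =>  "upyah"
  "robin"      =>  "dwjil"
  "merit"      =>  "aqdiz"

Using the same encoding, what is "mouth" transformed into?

awkzx

Treating letters as 0–25, the rule is x ↦ 11x + 24 (mod 26).
Applying it to mouth: m(12)→11·12+24≡0=a; o(14)→11·14+24≡22=w; u(20)→11·20+24≡10=k; t(19)→11·19+24≡25=z; h(7)→11·7+24≡23=x (all mod 26).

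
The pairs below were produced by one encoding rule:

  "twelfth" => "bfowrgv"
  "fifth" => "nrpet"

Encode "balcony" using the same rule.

In twelfth: t→b is +8, w→f is +9, e→o is +10, l→w is +11 — the shift increases by 1 each position. The shift increases by 1 at each position, starting from +8: 8, 9, 10, ….
Applying it to balcony: b+8=j, a+9=j, l+10=v, c+11=n, o+12=a, n+13=a, y+14=m.

jjvnaam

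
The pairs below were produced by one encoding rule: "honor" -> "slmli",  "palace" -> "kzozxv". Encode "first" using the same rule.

Each pair mirrors across the alphabet (h↔s, o↔l, n↔m): positions sum to 25. Letters are reflected about the middle of the alphabet (position → 25−position): Atbash.
On first: f↔u, i↔r, r↔i, s↔h, t↔g.

urihg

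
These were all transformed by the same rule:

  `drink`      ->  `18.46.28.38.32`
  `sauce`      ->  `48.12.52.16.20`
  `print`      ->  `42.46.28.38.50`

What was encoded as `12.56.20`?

awe

d(#4)→18 and r(#18)→46: differences scale by 2, so n = 2·pos + 10. Each letter becomes 2×(its alphabet position, a=1..z=26) + 10.
Decoding 12.56.20: 12→(12−10)÷2=1=a, 56→(56−10)÷2=23=w, 20→(20−10)÷2=5=e.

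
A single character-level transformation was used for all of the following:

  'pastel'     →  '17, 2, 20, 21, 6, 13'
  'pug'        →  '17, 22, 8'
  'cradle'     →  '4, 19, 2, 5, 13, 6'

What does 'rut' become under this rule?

The number is (letter's place in the alphabet, a=1) + 1.
On rut: r=18→19, u=21→22, t=20→21.

19, 22, 21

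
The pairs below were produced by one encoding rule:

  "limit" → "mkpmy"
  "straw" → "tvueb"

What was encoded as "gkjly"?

fight

In limit: l→m is +1, i→k is +2, m→p is +3, i→m is +4 — the shift increases by 1 each position. The shift increases by 1 at each position, starting from +1: 1, 2, 3, ….
Undoing it on gkjly: g−1=f, k−2=i, j−3=g, l−4=h, y−5=t.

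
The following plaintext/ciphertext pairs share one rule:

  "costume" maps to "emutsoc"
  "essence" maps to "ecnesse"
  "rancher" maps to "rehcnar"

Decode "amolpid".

The output letters match the input read backwards: costume reversed is emutsoc. The word is simply reversed.
Decoding amolpid: then reverse → diploma.

diploma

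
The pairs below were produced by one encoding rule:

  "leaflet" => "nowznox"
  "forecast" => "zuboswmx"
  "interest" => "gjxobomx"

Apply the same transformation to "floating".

znuwxgjk

This is an affine cipher: with a=0,…,z=25, each position x becomes (11x+22) mod 26.
On floating: f(5)→11·5+22≡25=z; l(11)→11·11+22≡13=n; o(14)→11·14+22≡20=u; a(0)→11·0+22≡22=w; t(19)→11·19+22≡23=x; i(8)→11·8+22≡6=g; n(13)→11·13+22≡9=j; g(6)→11·6+22≡10=k (all mod 26).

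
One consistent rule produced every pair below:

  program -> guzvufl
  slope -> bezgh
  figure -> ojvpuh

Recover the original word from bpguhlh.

supreme

p(15)→g(6) and r(17)→u(20) fit y≡7x+5 (mod 26); the inverse of 7 mod 26 is 15. Each letter's alphabet position (a=0..z=25) is mapped through 7·x+5 mod 26 — an affine cipher.
Decoding bpguhlh: b(1)→15·(1−5)≡18=s; p(15)→15·(15−5)≡20=u; g(6)→15·(6−5)≡15=p; u(20)→15·(20−5)≡17=r; h(7)→15·(7−5)≡4=e; l(11)→15·(11−5)≡12=m; h(7)→15·(7−5)≡4=e (all mod 26).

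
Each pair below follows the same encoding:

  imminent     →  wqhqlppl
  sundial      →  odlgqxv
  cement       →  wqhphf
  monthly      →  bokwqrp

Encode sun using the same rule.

qxv

The word is reversed, then every letter is shifted forward by 3.
On sun: reverse → nus; then shift: n+3=q, u+3=x, s+3=v.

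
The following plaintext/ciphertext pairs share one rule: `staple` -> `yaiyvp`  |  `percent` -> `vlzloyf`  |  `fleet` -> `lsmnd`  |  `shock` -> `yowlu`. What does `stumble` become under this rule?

Letter i (0-indexed) is shifted by i+6, so successive shifts are 6, 7, 8, ….
For stumble: s+6=y, t+7=a, u+8=c, m+9=v, b+10=l, l+11=w, e+12=q.

yacvlwq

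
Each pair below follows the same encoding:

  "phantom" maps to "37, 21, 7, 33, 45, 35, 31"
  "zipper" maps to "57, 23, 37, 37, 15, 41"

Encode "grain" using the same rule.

19, 41, 7, 23, 33

The formula is n = 2×(alphabet index, a=1) + 5.
On grain: g=7→19, r=18→41, a=1→7, i=9→23, n=14→33.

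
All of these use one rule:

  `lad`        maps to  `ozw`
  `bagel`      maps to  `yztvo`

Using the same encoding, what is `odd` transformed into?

Each pair mirrors across the alphabet (l↔o, a↔z, d↔w): positions sum to 25. Letters are reflected about the middle of the alphabet (position → 25−position): Atbash.
For odd: o↔l, d↔w, d↔w.

lww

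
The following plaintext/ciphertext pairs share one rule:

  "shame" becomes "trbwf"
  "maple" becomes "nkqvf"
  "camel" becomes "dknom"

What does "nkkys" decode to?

major

It's a Vigenère-style cipher with numeric key [1,10]: position i shifts by key[i mod 2].
Decoding nkkys: n−1=m, k−10=a, k−1=j, y−10=o, s−1=r.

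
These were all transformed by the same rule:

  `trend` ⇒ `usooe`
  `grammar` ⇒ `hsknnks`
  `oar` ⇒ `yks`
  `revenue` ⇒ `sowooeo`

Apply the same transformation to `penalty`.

qookmuz

The shift depends on letter class: consonant t→u is +1, but vowel e→o is +10. Two shifts are in play — +10 for a/e/i/o/u, +1 for every other letter.
For penalty: p(cons)+1=q, e(vowel)+10=o, n(cons)+1=o, a(vowel)+10=k, l(cons)+1=m, t(cons)+1=u, y(cons)+1=z.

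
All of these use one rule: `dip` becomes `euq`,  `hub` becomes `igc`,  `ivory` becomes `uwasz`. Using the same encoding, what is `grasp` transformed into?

The shift depends on letter class: consonant d→e is +1, but vowel i→u is +12. Two shifts are in play — +12 for a/e/i/o/u, +1 for every other letter.
On grasp: g(cons)+1=h, r(cons)+1=s, a(vowel)+12=m, s(cons)+1=t, p(cons)+1=q.

hsmtq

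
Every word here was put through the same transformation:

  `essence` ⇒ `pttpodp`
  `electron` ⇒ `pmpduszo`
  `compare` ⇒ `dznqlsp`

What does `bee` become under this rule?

cpp

The shift depends on letter class: consonant s→t is +1, but vowel e→p is +11. Two shifts are in play — +11 for a/e/i/o/u, +1 for every other letter.
For bee: b(cons)+1=c, e(vowel)+11=p, e(vowel)+11=p.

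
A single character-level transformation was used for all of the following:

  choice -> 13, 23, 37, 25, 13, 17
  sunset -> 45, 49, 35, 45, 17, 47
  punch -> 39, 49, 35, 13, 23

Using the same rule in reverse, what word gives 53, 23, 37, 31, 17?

whole

c(#3)→13 and h(#8)→23: differences scale by 2, so n = 2·pos + 7. With a=1..z=26, the number is 2·pos + 7.
Decoding 53, 23, 37, 31, 17: 53→(53−7)÷2=23=w, 23→(23−7)÷2=8=h, 37→(37−7)÷2=15=o, 31→(31−7)÷2=12=l, 17→(17−7)÷2=5=e.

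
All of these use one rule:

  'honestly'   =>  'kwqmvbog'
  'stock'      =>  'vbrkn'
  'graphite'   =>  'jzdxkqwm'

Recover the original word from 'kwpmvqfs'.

A repeating key of period 2 is used — shifts +3, +8 over and over.
Undoing it on kwpmvqfs: k−3=h, w−8=o, p−3=m, m−8=e, v−3=s, q−8=i, f−3=c, s−8=k.

homesick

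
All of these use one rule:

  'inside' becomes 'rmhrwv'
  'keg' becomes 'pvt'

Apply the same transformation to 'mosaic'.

nlhzrx

Each pair mirrors across the alphabet (i↔r, n↔m, s↔h): positions sum to 25. This is the alphabet-reversal cipher (Atbash): a becomes z, b becomes y, etc.
On mosaic: m↔n, o↔l, s↔h, a↔z, i↔r, c↔x.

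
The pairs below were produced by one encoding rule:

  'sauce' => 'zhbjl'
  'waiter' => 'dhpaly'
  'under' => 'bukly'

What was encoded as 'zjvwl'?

scope

Each letter is shifted forward by 7 in the alphabet (a Caesar shift of +7).
Decoding zjvwl: z−7=s, j−7=c, v−7=o, w−7=p, l−7=e.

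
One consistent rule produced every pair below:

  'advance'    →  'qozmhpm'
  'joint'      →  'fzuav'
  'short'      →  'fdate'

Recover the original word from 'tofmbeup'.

Read the word backwards and shift each letter +12.
Reversing it on tofmbeup: shift back: t−12=h, o−12=c, f−12=t, m−12=a, b−12=p, e−12=s, u−12=i, p−12=d → hctapsid; then reverse → dispatch.

dispatch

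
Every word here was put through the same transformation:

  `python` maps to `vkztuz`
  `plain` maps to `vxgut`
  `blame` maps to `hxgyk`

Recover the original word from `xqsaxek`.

remorse

It's a Vigenère-style cipher with numeric key [6,12]: position i shifts by key[i mod 2].
Decoding xqsaxek: x−6=r, q−12=e, s−6=m, a−12=o, x−6=r, e−12=s, k−6=e.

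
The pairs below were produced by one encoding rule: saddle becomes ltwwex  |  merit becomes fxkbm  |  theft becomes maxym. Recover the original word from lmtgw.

It's a constant shift of +19 (ROT19).
Decoding lmtgw: l−19=s, m−19=t, t−19=a, g−19=n, w−19=d.

stand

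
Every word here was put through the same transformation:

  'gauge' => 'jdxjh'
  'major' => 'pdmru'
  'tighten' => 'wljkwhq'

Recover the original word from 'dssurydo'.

Compare letters: g→j is +3, a→d is +3, u→x is +3 — a constant shift. Each letter is shifted forward by 3 in the alphabet (a Caesar shift of +3).
Decoding dssurydo: d−3=a, s−3=p, s−3=p, u−3=r, r−3=o, y−3=v, d−3=a, o−3=l.

approval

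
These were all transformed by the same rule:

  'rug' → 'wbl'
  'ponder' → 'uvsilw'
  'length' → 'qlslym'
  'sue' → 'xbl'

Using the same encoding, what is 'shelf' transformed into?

xmlqk

The shift depends on letter class: consonant r→w is +5, but vowel u→b is +7. Vowels shift forward by 7 and consonants shift forward by 5.
On shelf: s(cons)+5=x, h(cons)+5=m, e(vowel)+7=l, l(cons)+5=q, f(cons)+5=k.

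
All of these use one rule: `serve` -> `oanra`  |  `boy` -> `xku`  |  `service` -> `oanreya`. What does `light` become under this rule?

hecdp

It's a constant shift of +22 (ROT22).
Applying it to light: l+22=h, i+22=e, g+22=c, h+22=d, t+22=p.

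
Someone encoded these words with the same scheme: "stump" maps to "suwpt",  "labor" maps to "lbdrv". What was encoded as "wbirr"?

wagon

In stump: s→s is +0, t→u is +1, u→w is +2, m→p is +3 — the shift increases by 1 each position. Letter i (0-indexed) is shifted by i+0, so successive shifts are 0, 1, 2, ….
Decoding wbirr: w−0=w, b−1=a, i−2=g, r−3=o, r−4=n.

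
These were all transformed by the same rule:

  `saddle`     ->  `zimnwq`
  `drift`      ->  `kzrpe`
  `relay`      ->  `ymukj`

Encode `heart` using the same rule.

In saddle: s→z is +7, a→i is +8, d→m is +9, d→n is +10 — the shift increases by 1 each position. Each letter shifts forward by (position + 7), i.e. 7, 8, 9, … — the shift grows by one for each successive letter.
For heart: h+7=o, e+8=m, a+9=j, r+10=b, t+11=e.

omjbe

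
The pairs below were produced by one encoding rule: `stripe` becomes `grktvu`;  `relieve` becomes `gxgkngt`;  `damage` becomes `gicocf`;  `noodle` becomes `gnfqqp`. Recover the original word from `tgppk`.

inner

The output letters match the input read backwards, each shifted +2: stripe reversed is epirts. Two steps: reverse the string, then apply a Caesar shift of +2.
Reversing it on tgppk: shift back: t−2=r, g−2=e, p−2=n, p−2=n, k−2=i → renni; then reverse → inner.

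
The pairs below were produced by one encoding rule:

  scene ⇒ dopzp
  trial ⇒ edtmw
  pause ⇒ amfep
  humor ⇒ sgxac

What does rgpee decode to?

Shifts by position in scene: pos 0: s→d (+11), pos 1: c→o (+12), pos 2: e→p (+11), pos 3: n→z (+12) — repeating every 2. It's a Vigenère-style cipher with numeric key [11,12]: position i shifts by key[i mod 2].
Reversing it on rgpee: r−11=g, g−12=u, p−11=e, e−12=s, e−11=t.

guest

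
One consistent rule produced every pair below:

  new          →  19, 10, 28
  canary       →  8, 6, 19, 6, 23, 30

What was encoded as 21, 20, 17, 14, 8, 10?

n is letter #14 and maps to 19: an offset of 5. The number is (letter's place in the alphabet, a=1) + 5.
Decoding 21, 20, 17, 14, 8, 10: 21→(21−5)÷1=16=p, 20→(20−5)÷1=15=o, 17→(17−5)÷1=12=l, 14→(14−5)÷1=9=i, 8→(8−5)÷1=3=c, 10→(10−5)÷1=5=e.

police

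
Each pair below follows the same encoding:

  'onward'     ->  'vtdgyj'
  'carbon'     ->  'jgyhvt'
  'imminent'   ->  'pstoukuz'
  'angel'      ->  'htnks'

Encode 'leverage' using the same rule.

Shifts by position in onward: pos 0: o→v (+7), pos 1: n→t (+6), pos 2: w→d (+7), pos 3: a→g (+6) — repeating every 2. The shifts repeat in a cycle of length 2: positions 0,1,… shift by +7, +6, then the pattern repeats.
Applying it to leverage: l+7=s, e+6=k, v+7=c, e+6=k, r+7=y, a+6=g, g+7=n, e+6=k.

skckygnk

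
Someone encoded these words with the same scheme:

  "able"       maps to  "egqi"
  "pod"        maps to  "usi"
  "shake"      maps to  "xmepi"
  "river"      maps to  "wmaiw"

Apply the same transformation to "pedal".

uiieq

The shift depends on letter class: consonant b→g is +5, but vowel a→e is +4. The rule splits by letter class: vowels +4, consonants +5.
Applying it to pedal: p(cons)+5=u, e(vowel)+4=i, d(cons)+5=i, a(vowel)+4=e, l(cons)+5=q.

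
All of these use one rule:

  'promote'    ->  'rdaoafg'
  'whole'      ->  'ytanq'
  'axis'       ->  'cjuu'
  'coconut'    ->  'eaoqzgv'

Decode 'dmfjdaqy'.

Shifts by position in promote: pos 0: p→r (+2), pos 1: r→d (+12), pos 2: o→a (+12), pos 3: m→o (+2), pos 4: o→a (+12), pos 5: t→f (+12) — repeating every 3. A repeating key of period 3 is used — shifts +2, +12, +12 over and over.
Decoding dmfjdaqy: d−2=b, m−12=a, f−12=t, j−2=h, d−12=r, a−12=o, q−2=o, y−12=m.

bathroom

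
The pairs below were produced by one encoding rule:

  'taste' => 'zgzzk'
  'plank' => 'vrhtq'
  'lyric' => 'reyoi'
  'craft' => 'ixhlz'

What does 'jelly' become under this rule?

pksre

Shifts by position in taste: pos 0: t→z (+6), pos 1: a→g (+6), pos 2: s→z (+7), pos 3: t→z (+6), pos 4: e→k (+6) — repeating every 3. A repeating key of period 3 is used — shifts +6, +6, +7 over and over.
For jelly: j+6=p, e+6=k, l+7=s, l+6=r, y+6=e.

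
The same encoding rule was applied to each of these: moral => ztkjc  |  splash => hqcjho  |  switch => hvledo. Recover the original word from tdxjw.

ocean

m(12)→z(25) and o(14)→t(19) fit y≡23x+9 (mod 26); the inverse of 23 mod 26 is 17. This is an affine cipher: with a=0,…,z=25, each position x becomes (23x+9) mod 26.
Reversing it on tdxjw: t(19)→17·(19−9)≡14=o; d(3)→17·(3−9)≡2=c; x(23)→17·(23−9)≡4=e; j(9)→17·(9−9)≡0=a; w(22)→17·(22−9)≡13=n (all mod 26).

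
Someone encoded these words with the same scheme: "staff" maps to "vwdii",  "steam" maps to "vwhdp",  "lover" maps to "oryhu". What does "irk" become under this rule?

Each letter is shifted forward by 3 in the alphabet (a Caesar shift of +3).
On irk: i+3=l, r+3=u, k+3=n.

lun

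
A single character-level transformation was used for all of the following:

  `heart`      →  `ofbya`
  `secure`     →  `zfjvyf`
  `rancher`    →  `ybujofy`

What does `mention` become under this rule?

Vowels shift forward by 1 and consonants shift forward by 7.
On mention: m(cons)+7=t, e(vowel)+1=f, n(cons)+7=u, t(cons)+7=a, i(vowel)+1=j, o(vowel)+1=p, n(cons)+7=u.

tfuajpu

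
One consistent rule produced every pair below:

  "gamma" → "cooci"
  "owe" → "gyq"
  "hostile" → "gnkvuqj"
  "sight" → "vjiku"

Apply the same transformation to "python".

pqjvar

The output letters match the input read backwards, each shifted +2: gamma reversed is ammag. The word is reversed, then every letter is shifted forward by 2.
For python: reverse → nohtyp; then shift: n+2=p, o+2=q, h+2=j, t+2=v, y+2=a, p+2=r.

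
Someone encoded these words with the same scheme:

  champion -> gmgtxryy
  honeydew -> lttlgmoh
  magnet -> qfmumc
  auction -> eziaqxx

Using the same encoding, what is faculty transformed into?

jfibtci

In champion: c→g is +4, h→m is +5, a→g is +6, m→t is +7 — the shift increases by 1 each position. Each letter shifts forward by (position + 4), i.e. 4, 5, 6, … — the shift grows by one for each successive letter.
For faculty: f+4=j, a+5=f, c+6=i, u+7=b, l+8=t, t+9=c, y+10=i.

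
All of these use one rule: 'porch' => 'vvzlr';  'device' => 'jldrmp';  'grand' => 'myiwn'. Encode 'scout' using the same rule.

yjwdd

In porch: p→v is +6, o→v is +7, r→z is +8, c→l is +9 — the shift increases by 1 each position. The shift increases by 1 at each position, starting from +6: 6, 7, 8, ….
Applying it to scout: s+6=y, c+7=j, o+8=w, u+9=d, t+10=d.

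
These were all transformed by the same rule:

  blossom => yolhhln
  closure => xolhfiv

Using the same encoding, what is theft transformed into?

Each pair mirrors across the alphabet (b↔y, l↔o, o↔l): positions sum to 25. Each letter is replaced by its mirror in the alphabet: a↔z, b↔y, c↔x, and so on (the Atbash cipher).
On theft: t↔g, h↔s, e↔v, f↔u, t↔g.

gsvug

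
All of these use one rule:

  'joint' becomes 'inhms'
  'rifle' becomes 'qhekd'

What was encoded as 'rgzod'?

Compare letters: j→i is +25, o→n is +25, i→h is +25 — a constant shift. Every letter moves 25 places later in the alphabet, wrapping around z→a.
Decoding rgzod: r−25=s, g−25=h, z−25=a, o−25=p, d−25=e.

shape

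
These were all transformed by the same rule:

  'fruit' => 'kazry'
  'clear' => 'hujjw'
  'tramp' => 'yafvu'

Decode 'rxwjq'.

moral

It's a Vigenère-style cipher with numeric key [5,9]: position i shifts by key[i mod 2].
Undoing it on rxwjq: r−5=m, x−9=o, w−5=r, j−9=a, q−5=l.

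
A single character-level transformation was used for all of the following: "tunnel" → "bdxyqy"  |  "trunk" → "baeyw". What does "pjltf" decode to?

habit

The shift increases by 1 at each position, starting from +8: 8, 9, 10, ….
Reversing it on pjltf: p−8=h, j−9=a, l−10=b, t−11=i, f−12=t.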